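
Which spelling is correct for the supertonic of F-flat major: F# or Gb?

Each scale degree takes a distinct letter name. Degree 2 of a scale on F must use the letter G.
Gb and F# are enharmonically the same pitch, but only Gb uses the letter G, so it is the correct spelling here.

Gb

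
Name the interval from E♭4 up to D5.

Counting letters E–F–G–A–B–C–D gives a seventh.
Eb→D = 11 semitones, exactly the major seventh.

major seventh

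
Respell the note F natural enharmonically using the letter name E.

F is pitch class 5. The letter E alone is pitch class 4.
To reach pitch class 5 from E requires an offset of +1 semitone, i.e. sharp: E#.

E#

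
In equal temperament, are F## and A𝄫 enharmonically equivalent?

Yes

F## is pitch class 7; Abb is pitch class 7.
All spellings map to pitch class 7, so they are enharmonically equivalent.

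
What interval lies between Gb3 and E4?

Counting letters G–A–B–C–D–E gives a sixth.
Gb→E = 10 semitones, 1 wider than the major sixth (9), so augmented.

augmented sixth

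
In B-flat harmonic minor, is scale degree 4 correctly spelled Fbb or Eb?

Each scale degree takes a distinct letter name. Degree 4 of a scale on B must use the letter E.
Eb and Fbb are enharmonically the same pitch, but only Eb uses the letter E, so it is the correct spelling here.

Eb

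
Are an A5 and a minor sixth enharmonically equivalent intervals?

Yes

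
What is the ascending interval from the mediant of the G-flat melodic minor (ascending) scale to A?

augmented seventh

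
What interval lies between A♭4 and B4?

The letter names run A→B, a span of 1 letter step, so the interval is some kind of second.
Ab to B is 3 semitones. A major second is 2, so 3 makes it augmented.

augmented second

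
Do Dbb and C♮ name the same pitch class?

Yes

Dbb is pitch class 0; C is pitch class 0.
All spellings map to pitch class 0, so they are enharmonically equivalent.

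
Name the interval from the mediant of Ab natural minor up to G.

augmented fifth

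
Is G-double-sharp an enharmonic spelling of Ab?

No

G## is pitch class 9; Ab is pitch class 8.
The pitch classes differ (9 vs. 8), so they are not enharmonic equivalents.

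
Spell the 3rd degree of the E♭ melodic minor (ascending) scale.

Gb

Degree 3 takes the letter 2 steps above E, which is G.
In melodic minor (ascending), degree 3 sits 3 semitones above the tonic. Eb + 3 semitones is pitch class 6, spelled on G as Gb.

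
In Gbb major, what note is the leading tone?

Fb

Degree 7 takes the letter 6 steps above G, which is F.
In major, degree 7 sits 11 semitones above the tonic. Gbb + 11 semitones is pitch class 4, spelled on F as Fb.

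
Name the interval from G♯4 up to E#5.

major sixth

Counting letters G–A–B–C–D–E gives a sixth.
G#→E# = 9 semitones, exactly the major sixth.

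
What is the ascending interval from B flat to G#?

augmented sixth

The letter names run B→G, a span of 5 letter steps, so the interval is some kind of sixth.
Bb to G# is 10 semitones. A major sixth is 9, so 10 makes it augmented.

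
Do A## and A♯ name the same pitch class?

No

A## is pitch class 11; A# is pitch class 10.
The pitch classes differ (11 vs. 10), so they are not enharmonic equivalents.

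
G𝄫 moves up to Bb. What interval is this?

Counting letters G–A–B gives a third.
Gbb→Bb = 5 semitones, 1 wider than the major third (4), so augmented.

augmented third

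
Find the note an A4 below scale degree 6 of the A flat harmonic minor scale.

Scale degree 6 of Ab harmonic minor is Fb.
An augmented fourth (6 semitones) below Fb lands on the letter C, giving Cbb.

Cbb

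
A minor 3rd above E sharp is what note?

G#

E up a major third is G#, so the target letter is G.
From E#, a minor third is 3 semitones up: G#.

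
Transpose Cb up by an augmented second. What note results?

D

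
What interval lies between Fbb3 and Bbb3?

augmented fourth

The letter names run F→B, a span of 3 letter steps, so the interval is some kind of fourth.
Fbb to Bbb is 6 semitones. A perfect fourth is 5, so 6 makes it augmented.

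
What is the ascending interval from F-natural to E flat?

Counting letters F–G–A–B–C–D–E gives a seventh.
F→Eb = 10 semitones, 1 narrower than the major seventh (11), so minor.

minor seventh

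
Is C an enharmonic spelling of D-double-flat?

Yes

C = pitch class 0 and Dbb = pitch class 0 — the same pitch class, so they are enharmonic equivalents.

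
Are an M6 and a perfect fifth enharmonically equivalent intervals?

A major sixth spans 9 semitones; a perfect fifth spans 7.
The spans differ, so they are not enharmonic equivalents.

No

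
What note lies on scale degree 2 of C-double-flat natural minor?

Degree 2 takes the letter 1 step above C, which is D.
In natural minor, degree 2 sits 2 semitones above the tonic. Cbb + 2 semitones is pitch class 0, spelled on D as Dbb.

Dbb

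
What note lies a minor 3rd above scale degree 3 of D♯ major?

A#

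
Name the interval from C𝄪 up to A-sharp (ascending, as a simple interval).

minor sixth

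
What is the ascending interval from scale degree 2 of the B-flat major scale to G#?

augmented fifth

Scale degree 2 of Bb major is C.
C up to G#: letters C→G make it a fifth; 8 semitones makes it augmented.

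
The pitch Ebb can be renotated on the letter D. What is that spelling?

D

Plain D sits at the same pitch as Ebb, so on the letter D the same pitch needs a natural: D.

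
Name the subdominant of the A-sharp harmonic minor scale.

D#

The A# harmonic minor scale runs A# B# C# D# E# F# G##.
Degree 4 is D#.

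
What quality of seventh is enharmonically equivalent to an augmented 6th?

minor

An augmented sixth spans 10 semitones.
A seventh spanning 10 semitones is minor (the major seventh is 11).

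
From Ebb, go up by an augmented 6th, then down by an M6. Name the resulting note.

Eb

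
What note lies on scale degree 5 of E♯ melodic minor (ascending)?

B#

The E# melodic minor (ascending) scale runs E# F## G# A# B# C## D##.
Degree 5 is B#.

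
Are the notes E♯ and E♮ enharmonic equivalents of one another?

Two spellings are enharmonically equivalent only if they share a pitch class.
Here E# → 5, E → 4; 4 ≠ 5, so they are not.

No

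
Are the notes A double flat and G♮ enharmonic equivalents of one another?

Yes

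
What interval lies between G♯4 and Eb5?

The letter names run G→E, a span of 5 letter steps, so the interval is some kind of sixth.
G# to Eb is 7 semitones. A major sixth is 9, so 7 makes it diminished.

diminished sixth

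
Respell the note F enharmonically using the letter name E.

F is pitch class 5. The letter E alone is pitch class 4.
To reach pitch class 5 from E requires an offset of +1 semitone, i.e. sharp: E#.

E#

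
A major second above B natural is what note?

A second above B lands on the letter C.
A major second spans 2 semitones, so B moves to pitch class 1. On the letter C that is C#.

C#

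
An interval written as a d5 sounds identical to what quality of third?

A diminished fifth spans 6 semitones.
A third spanning 6 semitones is doubly augmented (the major third is 4).

doubly augmented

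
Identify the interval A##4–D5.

The letter names run A→D, a span of 3 letter steps, so the interval is some kind of fourth.
A## to D is 3 semitones. A perfect fourth is 5, so 3 makes it doubly diminished.

doubly diminished fourth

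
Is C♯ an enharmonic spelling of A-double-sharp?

C# is pitch class 1; A## is pitch class 11.
The pitch classes differ (1 vs. 11), so they are not enharmonic equivalents.

No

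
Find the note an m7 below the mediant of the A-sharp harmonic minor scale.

The mediant of A# harmonic minor is C#.
A minor seventh (10 semitones) below C# lands on the letter D, giving D#.

D#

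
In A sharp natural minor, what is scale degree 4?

D#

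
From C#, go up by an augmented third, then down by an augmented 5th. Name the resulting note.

An augmented third up from C# is E## (letter E, 5 semitones up).
An augmented fifth down from E## is A# (letter A, 8 semitones down).

A#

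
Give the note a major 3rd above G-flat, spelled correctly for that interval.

Bb

G up a major third is B, so the target letter is B.
From Gb, a major third is 4 semitones up: Bb.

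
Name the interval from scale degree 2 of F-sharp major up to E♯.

major sixth

Scale degree 2 of F# major is G#.
G# up to E#: letters G→E make it a sixth; 9 semitones makes it major.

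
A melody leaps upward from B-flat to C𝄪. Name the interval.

The letter names run B→C, a span of 1 letter step, so the interval is some kind of second.
Bb to C## is 4 semitones. A major second is 2, so 4 makes it doubly augmented.

doubly augmented second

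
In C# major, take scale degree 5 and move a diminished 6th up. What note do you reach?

Scale degree 5 of C# major is G#.
A diminished sixth (7 semitones) above G# lands on the letter E, giving Eb.

Eb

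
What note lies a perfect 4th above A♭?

A up a perfect fourth is D, so the target letter is D.
From Ab, a perfect fourth is 5 semitones up: Db.

Db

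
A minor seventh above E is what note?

A seventh above E lands on the letter D.
A minor seventh spans 10 semitones, so E moves to pitch class 2. On the letter D that is D.

D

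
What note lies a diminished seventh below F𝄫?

F down a major seventh is Gb, so the target letter is G.
From Fbb, a diminished seventh is 9 semitones down: Gb.

Gb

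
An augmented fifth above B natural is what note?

A fifth above B lands on the letter F.
An augmented fifth spans 8 semitones, so B moves to pitch class 7. On the letter F that is F##.

F##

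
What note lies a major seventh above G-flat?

F

G up a major seventh is F#, so the target letter is F.
From Gb, a major seventh is 11 semitones up: F.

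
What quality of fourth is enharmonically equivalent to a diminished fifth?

augmented

A diminished fifth spans 6 semitones.
A fourth spanning 6 semitones is augmented (the perfect fourth is 5).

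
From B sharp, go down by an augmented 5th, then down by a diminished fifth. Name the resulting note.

A#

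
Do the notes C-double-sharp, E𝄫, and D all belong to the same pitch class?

C## = pitch class 2 and Ebb = pitch class 2 and D = pitch class 2 — the same pitch class, so they are enharmonic equivalents.

Yes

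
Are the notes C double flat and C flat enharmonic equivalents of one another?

Two spellings are enharmonically equivalent only if they share a pitch class.
Here Cbb → 10, Cb → 11; 10 ≠ 11, so they are not.

No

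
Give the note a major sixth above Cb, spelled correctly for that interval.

A sixth above C lands on the letter A.
A major sixth spans 9 semitones, so Cb moves to pitch class 8. On the letter A that is Ab.

Ab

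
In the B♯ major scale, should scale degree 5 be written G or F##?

Each scale degree takes a distinct letter name. Degree 5 of a scale on B must use the letter F.
F## and G are enharmonically the same pitch, but only F## uses the letter F, so it is the correct spelling here.

F##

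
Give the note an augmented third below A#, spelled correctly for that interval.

A down a major third is F, so the target letter is F.
From A#, an augmented third is 5 semitones down: F.

F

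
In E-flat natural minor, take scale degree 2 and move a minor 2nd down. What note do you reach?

E

Scale degree 2 of Eb natural minor is F.
A minor second (1 semitone) below F lands on the letter E, giving E.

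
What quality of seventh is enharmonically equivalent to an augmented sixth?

minor

An augmented sixth spans 10 semitones.
A seventh spanning 10 semitones is minor (the major seventh is 11).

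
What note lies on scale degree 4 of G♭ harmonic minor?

Cb

The Gb harmonic minor scale runs Gb Ab Bbb Cb Db Ebb F.
Degree 4 is Cb.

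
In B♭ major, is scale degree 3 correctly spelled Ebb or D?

D

Each scale degree takes a distinct letter name. Degree 3 of a scale on B must use the letter D.
D and Ebb are enharmonically the same pitch, but only D uses the letter D, so it is the correct spelling here.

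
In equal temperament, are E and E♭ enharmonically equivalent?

E is pitch class 4; Eb is pitch class 3.
The pitch classes differ (4 vs. 3), so they are not enharmonic equivalents.

No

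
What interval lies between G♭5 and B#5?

The letter names run G→B, a span of 2 letter steps, so the interval is some kind of third.
Gb to B# is 6 semitones. A major third is 4, so 6 makes it doubly augmented.

doubly augmented third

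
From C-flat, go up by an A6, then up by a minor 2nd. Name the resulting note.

Bb

An augmented sixth up from Cb is A (letter A, 10 semitones up).
A minor second up from A is Bb (letter B, 1 semitone up).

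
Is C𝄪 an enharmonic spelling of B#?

No

Two spellings are enharmonically equivalent only if they share a pitch class.
Here C## → 2, B# → 0; 0 ≠ 2, so they are not.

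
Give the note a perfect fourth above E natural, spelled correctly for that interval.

A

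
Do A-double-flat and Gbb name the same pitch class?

No

Abb is pitch class 7; Gbb is pitch class 5.
The pitch classes differ (7 vs. 5), so they are not enharmonic equivalents.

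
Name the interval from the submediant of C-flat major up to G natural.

The submediant of Cb major is Ab.
Ab up to G: letters A→G make it a seventh; 11 semitones makes it major.

major seventh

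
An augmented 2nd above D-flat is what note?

E

D up a major second is E, so the target letter is E.
From Db, an augmented second is 3 semitones up: E.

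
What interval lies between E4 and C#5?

major sixth

The letter names run E→C, a span of 5 letter steps, so the interval is some kind of sixth.
E to C# is 9 semitones. A major sixth is 9, so 9 makes it major.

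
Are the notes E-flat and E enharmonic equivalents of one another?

No

Two spellings are enharmonically equivalent only if they share a pitch class.
Here Eb → 3, E → 4; 3 ≠ 4, so they are not.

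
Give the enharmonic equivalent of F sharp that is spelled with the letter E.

E##

F# is pitch class 6. The letter E alone is pitch class 4.
To reach pitch class 6 from E requires an offset of +2 semitones, i.e. double sharp: E##.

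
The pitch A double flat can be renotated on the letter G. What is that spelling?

G

Plain G sits at the same pitch as Abb, so on the letter G the same pitch needs a natural: G.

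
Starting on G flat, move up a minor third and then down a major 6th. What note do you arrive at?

A minor third up from Gb is Bbb (letter B, 3 semitones up).
A major sixth down from Bbb is Dbb (letter D, 9 semitones down).

Dbb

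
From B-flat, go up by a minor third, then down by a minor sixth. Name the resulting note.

A minor third up from Bb is Db (letter D, 3 semitones up).
A minor sixth down from Db is F (letter F, 8 semitones down).

F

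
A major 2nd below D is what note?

D down a major second is C, so the target letter is C.
From D, a major second is 2 semitones down: C.

C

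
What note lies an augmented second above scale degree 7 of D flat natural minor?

Scale degree 7 of Db natural minor is Cb.
An augmented second (3 semitones) above Cb lands on the letter D, giving D.

D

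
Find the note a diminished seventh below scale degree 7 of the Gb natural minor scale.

G

Scale degree 7 of Gb natural minor is Fb.
A diminished seventh (9 semitones) below Fb lands on the letter G, giving G.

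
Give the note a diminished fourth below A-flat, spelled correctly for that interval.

A fourth below A lands on the letter E.
A diminished fourth spans 4 semitones, so Ab moves to pitch class 4. On the letter E that is E.

E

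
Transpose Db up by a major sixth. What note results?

Bb

D up a major sixth is B, so the target letter is B.
From Db, a major sixth is 9 semitones up: Bb.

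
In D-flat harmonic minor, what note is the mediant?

The Db harmonic minor scale runs Db Eb Fb Gb Ab Bbb C.
Degree 3 is Fb.

Fb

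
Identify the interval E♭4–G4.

The letter names run E→G, a span of 2 letter steps, so the interval is some kind of third.
Eb to G is 4 semitones. A major third is 4, so 4 makes it major.

major third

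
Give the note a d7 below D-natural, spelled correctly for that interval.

D down a major seventh is Eb, so the target letter is E.
From D, a diminished seventh is 9 semitones down: E#.

E#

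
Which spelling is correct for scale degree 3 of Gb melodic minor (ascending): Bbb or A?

Bbb

Each scale degree takes a distinct letter name. Degree 3 of a scale on G must use the letter B.
Bbb and A are enharmonically the same pitch, but only Bbb uses the letter B, so it is the correct spelling here.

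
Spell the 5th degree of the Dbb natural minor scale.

Abb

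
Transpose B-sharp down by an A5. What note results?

E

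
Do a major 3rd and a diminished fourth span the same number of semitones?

A major third spans 4 semitones; a diminished fourth spans 4.
They are enharmonically equivalent.

Yes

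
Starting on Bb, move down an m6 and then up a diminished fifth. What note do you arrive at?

Ab

A minor sixth down from Bb is D (letter D, 8 semitones down).
A diminished fifth up from D is Ab (letter A, 6 semitones up).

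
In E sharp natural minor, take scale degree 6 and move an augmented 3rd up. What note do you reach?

E##

Scale degree 6 of E# natural minor is C#.
An augmented third (5 semitones) above C# lands on the letter E, giving E##.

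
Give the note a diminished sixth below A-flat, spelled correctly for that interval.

C#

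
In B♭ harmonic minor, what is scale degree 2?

The Bb harmonic minor scale runs Bb C Db Eb F Gb A.
Degree 2 is C.

C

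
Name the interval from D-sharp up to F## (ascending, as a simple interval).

major third

The letter names run D→F, a span of 2 letter steps, so the interval is some kind of third.
D# to F## is 4 semitones. A major third is 4, so 4 makes it major.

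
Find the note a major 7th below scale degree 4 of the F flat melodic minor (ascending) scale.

Cbb

Scale degree 4 of Fb melodic minor (ascending) is Bbb.
A major seventh (11 semitones) below Bbb lands on the letter C, giving Cbb.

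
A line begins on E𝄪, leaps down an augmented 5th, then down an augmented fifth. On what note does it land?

An augmented fifth down from E## is A# (letter A, 8 semitones down).
An augmented fifth down from A# is D (letter D, 8 semitones down).

D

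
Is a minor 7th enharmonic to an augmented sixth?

A minor seventh spans 10 semitones; an augmented sixth spans 10.
They are enharmonically equivalent.

Yes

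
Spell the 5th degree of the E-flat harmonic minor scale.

Bb

Degree 5 takes the letter 4 steps above E, which is B.
In harmonic minor, degree 5 sits 7 semitones above the tonic. Eb + 7 semitones is pitch class 10, spelled on B as Bb.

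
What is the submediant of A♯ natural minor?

F#

The A# natural minor scale runs A# B# C# D# E# F# G#.
Degree 6 is F#.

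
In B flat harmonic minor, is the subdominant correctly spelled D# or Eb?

Each scale degree takes a distinct letter name. Degree 4 of a scale on B must use the letter E.
Eb and D# are enharmonically the same pitch, but only Eb uses the letter E, so it is the correct spelling here.

Eb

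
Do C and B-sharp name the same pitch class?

Yes

C = pitch class 0 and B# = pitch class 0 — the same pitch class, so they are enharmonic equivalents.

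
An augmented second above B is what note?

B up a major second is C#, so the target letter is C.
From B, an augmented second is 3 semitones up: C##.

C##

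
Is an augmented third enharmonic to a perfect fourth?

Yes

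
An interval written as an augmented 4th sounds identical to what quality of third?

doubly augmented

An augmented fourth spans 6 semitones.
A third spanning 6 semitones is doubly augmented (the major third is 4).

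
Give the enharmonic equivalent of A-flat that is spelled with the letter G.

G#

Plain G sits 1 semitone below Ab, so on the letter G the same pitch needs a sharp: G#.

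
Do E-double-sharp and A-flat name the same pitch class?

No

Two spellings are enharmonically equivalent only if they share a pitch class.
Here E## → 6, Ab → 8; 6 ≠ 8, so they are not.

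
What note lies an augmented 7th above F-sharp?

E##

A seventh above F lands on the letter E.
An augmented seventh spans 12 semitones, so F# moves to pitch class 6. On the letter E that is E##.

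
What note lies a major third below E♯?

C#

A third below E lands on the letter C.
A major third spans 4 semitones, so E# moves to pitch class 1. On the letter C that is C#.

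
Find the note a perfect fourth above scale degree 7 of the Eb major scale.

Scale degree 7 of Eb major is D.
A perfect fourth (5 semitones) above D lands on the letter G, giving G.

G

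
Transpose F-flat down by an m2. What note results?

Eb

F down a major second is Eb, so the target letter is E.
From Fb, a minor second is 1 semitone down: Eb.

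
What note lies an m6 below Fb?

A sixth below F lands on the letter A.
A minor sixth spans 8 semitones, so Fb moves to pitch class 8. On the letter A that is Ab.

Ab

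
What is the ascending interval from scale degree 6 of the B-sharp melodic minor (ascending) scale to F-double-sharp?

minor seventh

Scale degree 6 of B# melodic minor (ascending) is G##.
G## up to F##: letters G→F make it a seventh; 10 semitones makes it minor.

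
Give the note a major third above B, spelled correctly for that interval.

B up a major third is D#, so the target letter is D.
From B, a major third is 4 semitones up: D#.

D#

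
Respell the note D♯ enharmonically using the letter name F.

Plain F sits 2 semitones above D#, so on the letter F the same pitch needs a double flat: Fbb.

Fbb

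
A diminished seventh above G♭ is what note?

G up a major seventh is F#, so the target letter is F.
From Gb, a diminished seventh is 9 semitones up: Fbb.

Fbb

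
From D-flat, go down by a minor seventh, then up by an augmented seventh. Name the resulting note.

A minor seventh down from Db is Eb (letter E, 10 semitones down).
An augmented seventh up from Eb is D# (letter D, 12 semitones up).

D#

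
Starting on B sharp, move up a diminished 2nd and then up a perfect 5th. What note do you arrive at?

G

A diminished second up from B# is C (letter C, 0 semitones up).
A perfect fifth up from C is G (letter G, 7 semitones up).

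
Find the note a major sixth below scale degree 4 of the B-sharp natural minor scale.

G#

Scale degree 4 of B# natural minor is E#.
A major sixth (9 semitones) below E# lands on the letter G, giving G#.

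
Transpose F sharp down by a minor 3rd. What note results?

D#

F down a major third is Db, so the target letter is D.
From F#, a minor third is 3 semitones down: D#.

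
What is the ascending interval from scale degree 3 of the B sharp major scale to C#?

diminished seventh

Scale degree 3 of B# major is D##.
D## up to C#: letters D→C make it a seventh; 9 semitones makes it diminished.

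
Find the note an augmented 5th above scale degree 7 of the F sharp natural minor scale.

Scale degree 7 of F# natural minor is E.
An augmented fifth (8 semitones) above E lands on the letter B, giving B#.

B#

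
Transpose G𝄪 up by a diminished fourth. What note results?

C#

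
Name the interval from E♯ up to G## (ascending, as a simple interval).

major third

Counting letters E–F–G gives a third.
E#→G## = 4 semitones, exactly the major third.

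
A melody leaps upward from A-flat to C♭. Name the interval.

minor third

Counting letters A–B–C gives a third.
Ab→Cb = 3 semitones, 1 narrower than the major third (4), so minor.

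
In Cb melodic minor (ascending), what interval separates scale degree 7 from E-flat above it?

perfect fourth

Scale degree 7 of Cb melodic minor (ascending) is Bb.
Bb up to Eb: letters B→E make it a fourth; 5 semitones makes it perfect.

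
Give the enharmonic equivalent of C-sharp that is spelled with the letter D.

Plain D sits 1 semitone above C#, so on the letter D the same pitch needs a flat: Db.

Db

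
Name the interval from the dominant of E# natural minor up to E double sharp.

augmented fourth

The dominant of E# natural minor is B#.
B# up to E##: letters B→E make it a fourth; 6 semitones makes it augmented.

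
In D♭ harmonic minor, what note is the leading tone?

Degree 7 takes the letter 6 steps above D, which is C.
In harmonic minor, degree 7 sits 11 semitones above the tonic. Db + 11 semitones is pitch class 0, spelled on C as C.

C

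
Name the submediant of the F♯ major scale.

D#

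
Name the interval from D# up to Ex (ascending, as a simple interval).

augmented second

The letter names run D→E, a span of 1 letter step, so the interval is some kind of second.
D# to E## is 3 semitones. A major second is 2, so 3 makes it augmented.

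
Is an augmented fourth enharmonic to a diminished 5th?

Yes

An augmented fourth spans 6 semitones; a diminished fifth spans 6.
They are enharmonically equivalent.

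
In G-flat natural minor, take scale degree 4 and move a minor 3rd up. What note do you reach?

Ebb

Scale degree 4 of Gb natural minor is Cb.
A minor third (3 semitones) above Cb lands on the letter E, giving Ebb.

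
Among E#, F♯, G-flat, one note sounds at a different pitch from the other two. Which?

In 12-tone equal temperament, enharmonic equivalents share a pitch class. E# is pitch class 5; F# is pitch class 6; Gb is pitch class 6.
F# and Gb share pitch class 6, while E# is pitch class 5.

E#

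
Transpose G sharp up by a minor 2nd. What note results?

A

G up a major second is A, so the target letter is A.
From G#, a minor second is 1 semitone up: A.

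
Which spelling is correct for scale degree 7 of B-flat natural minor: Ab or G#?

Ab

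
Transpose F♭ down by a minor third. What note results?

Db

F down a major third is Db, so the target letter is D.
From Fb, a minor third is 3 semitones down: Db.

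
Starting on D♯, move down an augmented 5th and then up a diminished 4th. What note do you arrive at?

An augmented fifth down from D# is G (letter G, 8 semitones down).
A diminished fourth up from G is Cb (letter C, 4 semitones up).

Cb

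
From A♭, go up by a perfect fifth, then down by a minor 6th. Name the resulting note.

G

A perfect fifth up from Ab is Eb (letter E, 7 semitones up).
A minor sixth down from Eb is G (letter G, 8 semitones down).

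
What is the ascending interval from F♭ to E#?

doubly augmented seventh

The letter names run F→E, a span of 6 letter steps, so the interval is some kind of seventh.
Fb to E# is 13 semitones. A major seventh is 11, so 13 makes it doubly augmented.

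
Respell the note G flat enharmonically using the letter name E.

E##

Plain E sits 2 semitones below Gb, so on the letter E the same pitch needs a double sharp: E##.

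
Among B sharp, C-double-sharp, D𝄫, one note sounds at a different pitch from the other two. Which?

C##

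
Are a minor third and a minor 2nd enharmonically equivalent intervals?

No

A minor third spans 3 semitones; a minor second spans 1.
The spans differ, so they are not enharmonic equivalents.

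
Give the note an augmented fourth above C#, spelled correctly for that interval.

F##

C up a perfect fourth is F, so the target letter is F.
From C#, an augmented fourth is 6 semitones up: F##.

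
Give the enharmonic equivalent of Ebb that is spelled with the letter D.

Ebb is pitch class 2. The letter D alone is pitch class 2.
Pitch class 2 on D needs no accidental: D.

D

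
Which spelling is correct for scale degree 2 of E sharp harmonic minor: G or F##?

F##

Each scale degree takes a distinct letter name. Degree 2 of a scale on E must use the letter F.
F## and G are enharmonically the same pitch, but only F## uses the letter F, so it is the correct spelling here.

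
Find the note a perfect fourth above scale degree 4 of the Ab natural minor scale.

Gb

Scale degree 4 of Ab natural minor is Db.
A perfect fourth (5 semitones) above Db lands on the letter G, giving Gb.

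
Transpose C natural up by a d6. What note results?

Abb

A sixth above C lands on the letter A.
A diminished sixth spans 7 semitones, so C moves to pitch class 7. On the letter A that is Abb.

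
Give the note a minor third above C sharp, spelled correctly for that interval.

E

C up a major third is E, so the target letter is E.
From C#, a minor third is 3 semitones up: E.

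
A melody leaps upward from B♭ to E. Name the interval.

Counting letters B–C–D–E gives a fourth.
Bb→E = 6 semitones, 1 wider than the perfect fourth (5), so augmented.

augmented fourth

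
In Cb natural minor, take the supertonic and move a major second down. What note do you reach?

The supertonic of Cb natural minor is Db.
A major second (2 semitones) below Db lands on the letter C, giving Cb.

Cb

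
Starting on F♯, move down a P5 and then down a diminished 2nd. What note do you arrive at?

A perfect fifth down from F# is B (letter B, 7 semitones down).
A diminished second down from B is A## (letter A, 0 semitones down).

A##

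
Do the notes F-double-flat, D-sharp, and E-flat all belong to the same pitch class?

Fbb is pitch class 3; D# is pitch class 3; Eb is pitch class 3.
All spellings map to pitch class 3, so they are enharmonically equivalent.

Yes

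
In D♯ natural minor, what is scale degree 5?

A#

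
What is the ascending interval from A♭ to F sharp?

The letter names run A→F, a span of 5 letter steps, so the interval is some kind of sixth.
Ab to F# is 10 semitones. A major sixth is 9, so 10 makes it augmented.

augmented sixth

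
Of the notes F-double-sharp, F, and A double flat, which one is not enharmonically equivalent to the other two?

In 12-tone equal temperament, enharmonic equivalents share a pitch class. F## is pitch class 7; F is pitch class 5; Abb is pitch class 7.
F## and Abb share pitch class 7, while F is pitch class 5.

F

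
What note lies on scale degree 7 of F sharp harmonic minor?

E#

The F# harmonic minor scale runs F# G# A B C# D E#.
Degree 7 is E#.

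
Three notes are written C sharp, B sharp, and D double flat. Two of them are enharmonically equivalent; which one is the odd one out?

In 12-tone equal temperament, enharmonic equivalents share a pitch class. C# is pitch class 1; B# is pitch class 0; Dbb is pitch class 0.
B# and Dbb share pitch class 0, while C# is pitch class 1.

C#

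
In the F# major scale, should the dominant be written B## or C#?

C#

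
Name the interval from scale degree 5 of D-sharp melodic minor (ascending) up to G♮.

diminished seventh

Scale degree 5 of D# melodic minor (ascending) is A#.
A# up to G: letters A→G make it a seventh; 9 semitones makes it diminished.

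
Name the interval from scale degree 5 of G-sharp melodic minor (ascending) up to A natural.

Scale degree 5 of G# melodic minor (ascending) is D#.
D# up to A: letters D→A make it a fifth; 6 semitones makes it diminished.

diminished fifth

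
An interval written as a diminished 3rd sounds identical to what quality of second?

major

A diminished third spans 2 semitones.
A second spanning 2 semitones is major (the major second is 2).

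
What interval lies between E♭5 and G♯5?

Counting letters E–F–G gives a third.
Eb→G# = 5 semitones, 1 wider than the major third (4), so augmented.

augmented third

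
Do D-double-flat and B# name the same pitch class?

Yes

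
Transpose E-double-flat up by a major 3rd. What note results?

Gb

E up a major third is G#, so the target letter is G.
From Ebb, a major third is 4 semitones up: Gb.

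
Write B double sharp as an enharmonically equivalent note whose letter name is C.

Plain C sits 1 semitone below B##, so on the letter C the same pitch needs a sharp: C#.

C#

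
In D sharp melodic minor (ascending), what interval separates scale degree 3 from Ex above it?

Scale degree 3 of D# melodic minor (ascending) is F#.
F# up to E##: letters F→E make it a seventh; 12 semitones makes it augmented.

augmented seventh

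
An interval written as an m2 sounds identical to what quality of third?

doubly diminished

A minor second spans 1 semitone.
A third spanning 1 semitone is doubly diminished (the major third is 4).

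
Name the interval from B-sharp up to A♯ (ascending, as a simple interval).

minor seventh

Counting letters B–C–D–E–F–G–A gives a seventh.
B#→A# = 10 semitones, 1 narrower than the major seventh (11), so minor.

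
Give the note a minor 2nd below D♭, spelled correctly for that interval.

A second below D lands on the letter C.
A minor second spans 1 semitone, so Db moves to pitch class 0. On the letter C that is C.

C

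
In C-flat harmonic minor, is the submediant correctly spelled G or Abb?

Abb

Each scale degree takes a distinct letter name. Degree 6 of a scale on C must use the letter A.
Abb and G are enharmonically the same pitch, but only Abb uses the letter A, so it is the correct spelling here.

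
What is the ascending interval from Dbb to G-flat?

augmented fourth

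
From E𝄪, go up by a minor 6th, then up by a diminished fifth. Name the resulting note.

G#

A minor sixth up from E## is C## (letter C, 8 semitones up).
A diminished fifth up from C## is G# (letter G, 6 semitones up).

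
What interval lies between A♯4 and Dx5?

augmented fourth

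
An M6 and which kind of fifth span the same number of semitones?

doubly augmented

A major sixth spans 9 semitones.
A fifth spanning 9 semitones is doubly augmented (the perfect fifth is 7).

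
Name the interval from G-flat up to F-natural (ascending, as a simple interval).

major seventh

The letter names run G→F, a span of 6 letter steps, so the interval is some kind of seventh.
Gb to F is 11 semitones. A major seventh is 11, so 11 makes it major.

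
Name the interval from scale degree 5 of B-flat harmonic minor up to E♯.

augmented seventh

Scale degree 5 of Bb harmonic minor is F.
F up to E#: letters F→E make it a seventh; 12 semitones makes it augmented.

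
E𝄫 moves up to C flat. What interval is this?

Counting letters E–F–G–A–B–C gives a sixth.
Ebb→Cb = 9 semitones, exactly the major sixth.

major sixth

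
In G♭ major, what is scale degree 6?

Eb

Degree 6 takes the letter 5 steps above G, which is E.
In major, degree 6 sits 9 semitones above the tonic. Gb + 9 semitones is pitch class 3, spelled on E as Eb.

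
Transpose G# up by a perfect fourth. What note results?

C#

G up a perfect fourth is C, so the target letter is C.
From G#, a perfect fourth is 5 semitones up: C#.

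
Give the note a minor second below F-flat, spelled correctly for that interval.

Eb

A second below F lands on the letter E.
A minor second spans 1 semitone, so Fb moves to pitch class 3. On the letter E that is Eb.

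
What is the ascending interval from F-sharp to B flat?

diminished fourth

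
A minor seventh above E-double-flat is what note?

E up a major seventh is D#, so the target letter is D.
From Ebb, a minor seventh is 10 semitones up: Dbb.

Dbb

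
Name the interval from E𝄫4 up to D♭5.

major seventh

Counting letters E–F–G–A–B–C–D gives a seventh.
Ebb→Db = 11 semitones, exactly the major seventh.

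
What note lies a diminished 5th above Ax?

A up a perfect fifth is E, so the target letter is E.
From A##, a diminished fifth is 6 semitones up: E#.

E#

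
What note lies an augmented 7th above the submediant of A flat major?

The submediant of Ab major is F.
An augmented seventh (12 semitones) above F lands on the letter E, giving E#.

E#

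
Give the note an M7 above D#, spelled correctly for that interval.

C##

D up a major seventh is C#, so the target letter is C.
From D#, a major seventh is 11 semitones up: C##.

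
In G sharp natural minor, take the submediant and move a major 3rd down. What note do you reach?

The submediant of G# natural minor is E.
A major third (4 semitones) below E lands on the letter C, giving C.

C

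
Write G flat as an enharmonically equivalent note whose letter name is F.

Gb is pitch class 6. The letter F alone is pitch class 5.
To reach pitch class 6 from F requires an offset of +1 semitone, i.e. sharp: F#.

F#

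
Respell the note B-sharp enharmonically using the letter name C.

Plain C sits at the same pitch as B#, so on the letter C the same pitch needs a natural: C.

C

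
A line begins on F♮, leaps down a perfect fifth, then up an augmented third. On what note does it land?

D#

A perfect fifth down from F is Bb (letter B, 7 semitones down).
An augmented third up from Bb is D# (letter D, 5 semitones up).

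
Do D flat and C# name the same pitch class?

Db is pitch class 1; C# is pitch class 1.
All spellings map to pitch class 1, so they are enharmonically equivalent.

Yes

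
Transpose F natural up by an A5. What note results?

A fifth above F lands on the letter C.
An augmented fifth spans 8 semitones, so F moves to pitch class 1. On the letter C that is C#.

C#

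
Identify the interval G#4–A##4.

Counting letters G–A gives a second.
G#→A## = 3 semitones, 1 wider than the major second (2), so augmented.

augmented second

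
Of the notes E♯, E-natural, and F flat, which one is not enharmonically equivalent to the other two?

E#

In 12-tone equal temperament, enharmonic equivalents share a pitch class. E# is pitch class 5; E is pitch class 4; Fb is pitch class 4.
E and Fb share pitch class 4, while E# is pitch class 5.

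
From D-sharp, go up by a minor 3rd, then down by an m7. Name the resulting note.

A minor third up from D# is F# (letter F, 3 semitones up).
A minor seventh down from F# is G# (letter G, 10 semitones down).

G#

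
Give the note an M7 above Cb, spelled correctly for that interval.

A seventh above C lands on the letter B.
A major seventh spans 11 semitones, so Cb moves to pitch class 10. On the letter B that is Bb.

Bb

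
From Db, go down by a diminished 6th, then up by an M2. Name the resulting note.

A diminished sixth down from Db is F# (letter F, 7 semitones down).
A major second up from F# is G# (letter G, 2 semitones up).

G#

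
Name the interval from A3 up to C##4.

augmented third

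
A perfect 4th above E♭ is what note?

Ab

E up a perfect fourth is A, so the target letter is A.
From Eb, a perfect fourth is 5 semitones up: Ab.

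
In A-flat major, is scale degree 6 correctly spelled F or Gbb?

F

Each scale degree takes a distinct letter name. Degree 6 of a scale on A must use the letter F.
F and Gbb are enharmonically the same pitch, but only F uses the letter F, so it is the correct spelling here.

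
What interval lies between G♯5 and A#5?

Counting letters G–A gives a second.
G#→A# = 2 semitones, exactly the major second.

major second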